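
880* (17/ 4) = 3740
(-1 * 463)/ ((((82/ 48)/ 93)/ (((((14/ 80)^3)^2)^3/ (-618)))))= 70117861112426023491/ 72550587564032000000000000000000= 0.00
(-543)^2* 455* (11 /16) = 1475719245 /16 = 92232452.81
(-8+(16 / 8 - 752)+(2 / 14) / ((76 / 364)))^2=207043321 / 361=573527.20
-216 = -216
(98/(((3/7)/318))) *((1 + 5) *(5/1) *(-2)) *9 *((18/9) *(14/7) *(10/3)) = -523555200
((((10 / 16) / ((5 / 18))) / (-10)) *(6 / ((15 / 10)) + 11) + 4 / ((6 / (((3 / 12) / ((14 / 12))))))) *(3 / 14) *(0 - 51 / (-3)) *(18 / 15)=-27693 / 1960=-14.13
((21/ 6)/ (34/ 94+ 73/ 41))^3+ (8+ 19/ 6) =8738313976081/ 562741641216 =15.53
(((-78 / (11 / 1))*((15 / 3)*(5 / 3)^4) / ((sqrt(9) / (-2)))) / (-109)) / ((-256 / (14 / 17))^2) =-1990625 / 114964033536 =-0.00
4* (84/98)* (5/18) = 20/21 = 0.95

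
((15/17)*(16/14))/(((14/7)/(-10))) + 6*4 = 2256/119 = 18.96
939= 939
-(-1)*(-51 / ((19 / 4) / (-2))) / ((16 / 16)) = 408 / 19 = 21.47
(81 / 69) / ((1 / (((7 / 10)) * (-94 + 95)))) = 189 / 230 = 0.82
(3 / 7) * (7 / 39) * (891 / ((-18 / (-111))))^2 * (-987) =-119188265427 / 52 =-2292082027.44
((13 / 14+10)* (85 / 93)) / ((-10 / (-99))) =85833 / 868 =98.89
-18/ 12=-3/ 2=-1.50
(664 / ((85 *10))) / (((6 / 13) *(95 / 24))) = 17264 / 40375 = 0.43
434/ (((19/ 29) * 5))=12586/ 95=132.48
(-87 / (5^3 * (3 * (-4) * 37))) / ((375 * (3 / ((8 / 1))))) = 58 / 5203125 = 0.00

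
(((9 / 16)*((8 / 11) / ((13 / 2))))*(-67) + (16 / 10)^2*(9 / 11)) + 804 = 2866713 / 3575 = 801.88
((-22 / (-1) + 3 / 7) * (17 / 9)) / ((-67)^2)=2669 / 282807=0.01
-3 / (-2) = 3 / 2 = 1.50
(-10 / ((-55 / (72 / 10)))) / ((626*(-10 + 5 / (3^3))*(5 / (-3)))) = 2916 / 22809875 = 0.00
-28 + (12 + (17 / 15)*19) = 83 / 15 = 5.53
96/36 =8/3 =2.67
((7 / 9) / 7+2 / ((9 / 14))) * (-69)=-667 / 3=-222.33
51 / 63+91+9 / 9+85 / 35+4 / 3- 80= 16.57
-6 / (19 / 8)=-48 / 19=-2.53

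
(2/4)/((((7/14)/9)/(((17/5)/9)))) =17/5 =3.40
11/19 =0.58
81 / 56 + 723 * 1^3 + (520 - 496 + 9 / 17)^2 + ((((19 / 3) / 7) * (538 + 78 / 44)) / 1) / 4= 55247075 / 38148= 1448.23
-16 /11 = -1.45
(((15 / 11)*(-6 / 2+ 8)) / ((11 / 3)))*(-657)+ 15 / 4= -1217.94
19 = 19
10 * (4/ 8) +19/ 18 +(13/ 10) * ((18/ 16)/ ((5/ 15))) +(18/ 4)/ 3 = 8599/ 720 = 11.94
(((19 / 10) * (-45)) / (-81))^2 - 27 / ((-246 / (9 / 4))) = 36163 / 26568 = 1.36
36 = 36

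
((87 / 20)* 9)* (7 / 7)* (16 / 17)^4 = 12828672 / 417605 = 30.72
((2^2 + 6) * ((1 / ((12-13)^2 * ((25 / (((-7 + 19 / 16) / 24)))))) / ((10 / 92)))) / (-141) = 713 / 112800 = 0.01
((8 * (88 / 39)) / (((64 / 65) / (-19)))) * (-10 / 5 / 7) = 2090 / 21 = 99.52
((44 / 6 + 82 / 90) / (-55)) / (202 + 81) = -0.00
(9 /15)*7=21 /5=4.20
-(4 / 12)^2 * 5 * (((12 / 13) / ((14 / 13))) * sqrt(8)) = -1.35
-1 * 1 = -1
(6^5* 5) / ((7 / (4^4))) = 9953280 / 7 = 1421897.14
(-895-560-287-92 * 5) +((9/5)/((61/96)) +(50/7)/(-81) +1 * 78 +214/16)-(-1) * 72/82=-119514819931/56722680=-2107.00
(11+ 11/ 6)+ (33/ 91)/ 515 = 3608803/ 281190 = 12.83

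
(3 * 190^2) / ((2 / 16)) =866400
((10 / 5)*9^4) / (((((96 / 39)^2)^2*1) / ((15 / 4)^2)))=42162462225 / 8388608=5026.16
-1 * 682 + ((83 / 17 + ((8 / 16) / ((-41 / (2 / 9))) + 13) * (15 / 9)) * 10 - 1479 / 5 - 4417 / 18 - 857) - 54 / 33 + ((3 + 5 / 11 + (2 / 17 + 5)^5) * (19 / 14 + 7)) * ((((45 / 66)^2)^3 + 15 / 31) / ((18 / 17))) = 1028755776522421623954337 / 71493040266209084160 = 14389.59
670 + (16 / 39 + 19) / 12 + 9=680.62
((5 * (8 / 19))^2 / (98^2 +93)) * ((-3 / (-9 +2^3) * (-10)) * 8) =-384000 / 3500617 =-0.11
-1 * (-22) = 22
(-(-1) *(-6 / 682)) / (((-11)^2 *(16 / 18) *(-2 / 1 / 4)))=27 / 165044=0.00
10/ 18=5/ 9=0.56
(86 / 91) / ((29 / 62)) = 5332 / 2639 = 2.02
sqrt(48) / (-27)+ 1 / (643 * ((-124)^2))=-0.26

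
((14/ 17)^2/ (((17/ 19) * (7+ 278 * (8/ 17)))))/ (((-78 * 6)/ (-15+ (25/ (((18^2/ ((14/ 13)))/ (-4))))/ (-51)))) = 749636545/ 4254558899877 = 0.00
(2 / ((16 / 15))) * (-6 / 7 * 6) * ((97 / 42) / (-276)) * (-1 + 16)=1.21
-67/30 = -2.23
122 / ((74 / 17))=1037 / 37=28.03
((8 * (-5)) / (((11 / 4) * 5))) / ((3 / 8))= -256 / 33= -7.76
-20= -20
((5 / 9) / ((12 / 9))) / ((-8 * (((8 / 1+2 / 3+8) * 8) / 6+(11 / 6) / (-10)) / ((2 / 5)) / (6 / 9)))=-5 / 7934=-0.00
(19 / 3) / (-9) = -19 / 27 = -0.70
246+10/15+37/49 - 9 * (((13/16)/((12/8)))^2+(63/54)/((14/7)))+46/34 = 38526037/159936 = 240.88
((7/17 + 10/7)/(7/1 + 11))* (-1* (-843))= 20513/238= 86.19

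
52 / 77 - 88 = -6724 / 77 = -87.32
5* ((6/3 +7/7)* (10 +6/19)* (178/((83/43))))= 22502760/1577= 14269.35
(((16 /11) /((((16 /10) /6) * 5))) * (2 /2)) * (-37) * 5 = -2220 /11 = -201.82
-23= -23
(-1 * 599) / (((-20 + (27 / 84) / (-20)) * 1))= 335440 / 11209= 29.93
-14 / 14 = -1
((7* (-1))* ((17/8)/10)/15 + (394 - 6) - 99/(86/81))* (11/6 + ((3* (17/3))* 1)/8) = 288881377/247680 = 1166.35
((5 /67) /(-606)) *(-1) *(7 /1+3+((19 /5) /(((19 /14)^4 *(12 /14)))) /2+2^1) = 650924 /417733677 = 0.00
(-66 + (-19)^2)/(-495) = -59/99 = -0.60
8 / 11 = 0.73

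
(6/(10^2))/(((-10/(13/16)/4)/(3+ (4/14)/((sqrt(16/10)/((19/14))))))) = -117/2000 - 741 *sqrt(10)/392000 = -0.06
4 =4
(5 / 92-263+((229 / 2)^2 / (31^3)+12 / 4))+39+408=256939731 / 1370386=187.49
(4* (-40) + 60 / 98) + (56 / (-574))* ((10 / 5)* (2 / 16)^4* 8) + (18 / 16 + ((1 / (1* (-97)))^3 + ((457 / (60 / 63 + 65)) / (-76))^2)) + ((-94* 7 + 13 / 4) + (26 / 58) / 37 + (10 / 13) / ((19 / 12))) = -920983783089854866845667577 / 1133508905411970780347200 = -812.51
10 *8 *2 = 160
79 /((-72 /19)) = -1501 /72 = -20.85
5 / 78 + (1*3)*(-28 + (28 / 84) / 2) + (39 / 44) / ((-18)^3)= -83.44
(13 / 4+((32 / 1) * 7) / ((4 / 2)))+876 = 3965 / 4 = 991.25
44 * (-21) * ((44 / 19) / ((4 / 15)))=-152460 / 19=-8024.21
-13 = -13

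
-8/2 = -4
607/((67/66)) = 40062/67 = 597.94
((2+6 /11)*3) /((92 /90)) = 1890 /253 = 7.47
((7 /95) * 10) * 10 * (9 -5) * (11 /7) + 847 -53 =15966 /19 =840.32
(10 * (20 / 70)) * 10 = 28.57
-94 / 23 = -4.09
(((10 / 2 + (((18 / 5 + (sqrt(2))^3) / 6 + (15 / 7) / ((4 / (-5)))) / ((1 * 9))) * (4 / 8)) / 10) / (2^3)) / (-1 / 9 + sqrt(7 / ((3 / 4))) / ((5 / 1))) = 5 * sqrt(2) / 70176 + sqrt(42) / 11696 + 12309 / 654976 + 36927 * sqrt(21) / 1637440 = 0.12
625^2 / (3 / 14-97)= -1093750 / 271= -4035.98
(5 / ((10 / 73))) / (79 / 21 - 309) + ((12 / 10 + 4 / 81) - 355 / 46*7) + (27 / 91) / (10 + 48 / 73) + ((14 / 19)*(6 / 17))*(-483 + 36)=-46181521805927299 / 273082830749820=-169.11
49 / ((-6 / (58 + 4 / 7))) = -1435 / 3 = -478.33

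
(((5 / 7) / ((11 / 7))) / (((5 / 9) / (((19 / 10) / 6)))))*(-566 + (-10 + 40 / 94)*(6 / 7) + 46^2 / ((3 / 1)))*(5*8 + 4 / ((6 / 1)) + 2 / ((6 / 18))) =2459018 / 1551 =1585.44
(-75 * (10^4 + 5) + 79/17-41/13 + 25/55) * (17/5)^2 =-6202133426/715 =-8674312.48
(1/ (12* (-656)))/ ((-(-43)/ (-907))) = 907/ 338496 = 0.00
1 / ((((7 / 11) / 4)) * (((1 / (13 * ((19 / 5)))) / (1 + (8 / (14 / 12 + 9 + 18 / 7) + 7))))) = 50166688 / 18725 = 2679.13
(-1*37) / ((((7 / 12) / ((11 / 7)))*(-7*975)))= 1628 / 111475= 0.01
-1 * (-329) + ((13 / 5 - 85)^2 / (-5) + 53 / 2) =-250613 / 250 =-1002.45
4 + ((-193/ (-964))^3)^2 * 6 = 4.00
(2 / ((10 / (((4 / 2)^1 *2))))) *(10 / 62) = 4 / 31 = 0.13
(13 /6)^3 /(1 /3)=2197 /72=30.51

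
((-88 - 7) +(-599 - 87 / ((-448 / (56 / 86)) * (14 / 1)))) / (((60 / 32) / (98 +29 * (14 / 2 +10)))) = -1316850637 / 6020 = -218745.95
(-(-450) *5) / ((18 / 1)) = 125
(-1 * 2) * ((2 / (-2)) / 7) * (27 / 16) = 27 / 56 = 0.48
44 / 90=22 / 45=0.49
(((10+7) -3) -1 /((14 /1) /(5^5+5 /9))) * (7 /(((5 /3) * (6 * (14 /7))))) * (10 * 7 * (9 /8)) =-92281 /16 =-5767.56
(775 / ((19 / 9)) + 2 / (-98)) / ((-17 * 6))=-170878 / 47481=-3.60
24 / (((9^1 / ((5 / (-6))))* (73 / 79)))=-1580 / 657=-2.40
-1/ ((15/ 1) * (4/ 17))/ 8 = -17/ 480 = -0.04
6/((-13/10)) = -60/13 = -4.62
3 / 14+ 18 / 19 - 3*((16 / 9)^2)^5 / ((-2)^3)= 36917900416855 / 309161550222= 119.41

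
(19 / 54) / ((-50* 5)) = -19 / 13500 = -0.00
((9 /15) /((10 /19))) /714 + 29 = 345119 /11900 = 29.00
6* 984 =5904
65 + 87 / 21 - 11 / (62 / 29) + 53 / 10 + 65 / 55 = 841173 / 11935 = 70.48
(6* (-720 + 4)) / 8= -537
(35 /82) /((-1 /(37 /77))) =-185 /902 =-0.21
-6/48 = -1/8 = -0.12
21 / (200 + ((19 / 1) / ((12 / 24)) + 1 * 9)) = 21 / 247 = 0.09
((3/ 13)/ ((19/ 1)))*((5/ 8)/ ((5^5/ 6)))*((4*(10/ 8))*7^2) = 441/ 123500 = 0.00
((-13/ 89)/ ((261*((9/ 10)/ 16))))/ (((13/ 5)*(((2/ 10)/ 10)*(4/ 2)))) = -20000/ 209061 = -0.10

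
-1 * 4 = -4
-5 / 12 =-0.42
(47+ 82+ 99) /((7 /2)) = 456 /7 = 65.14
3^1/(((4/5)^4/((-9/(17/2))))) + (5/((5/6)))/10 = -77847/10880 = -7.16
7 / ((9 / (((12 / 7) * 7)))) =28 / 3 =9.33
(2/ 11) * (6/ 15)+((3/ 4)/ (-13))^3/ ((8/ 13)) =344627/ 4759040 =0.07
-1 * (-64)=64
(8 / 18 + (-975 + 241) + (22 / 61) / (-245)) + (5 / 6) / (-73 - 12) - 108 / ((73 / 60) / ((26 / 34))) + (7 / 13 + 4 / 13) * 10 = -3441510485923 / 4339938330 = -792.99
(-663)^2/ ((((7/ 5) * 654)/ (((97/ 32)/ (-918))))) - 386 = -340678141/ 878976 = -387.59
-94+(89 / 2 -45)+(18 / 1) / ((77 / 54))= -12609 / 154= -81.88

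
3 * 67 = 201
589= 589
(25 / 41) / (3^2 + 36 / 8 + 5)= 0.03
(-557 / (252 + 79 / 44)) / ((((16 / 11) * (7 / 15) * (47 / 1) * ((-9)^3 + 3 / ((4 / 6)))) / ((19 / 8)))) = 6402715 / 28392231504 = 0.00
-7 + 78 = 71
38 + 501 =539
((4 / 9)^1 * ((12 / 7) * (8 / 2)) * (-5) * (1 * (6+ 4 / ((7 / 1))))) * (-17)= 1702.31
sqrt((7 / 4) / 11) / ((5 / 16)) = 8 * sqrt(77) / 55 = 1.28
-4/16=-1/4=-0.25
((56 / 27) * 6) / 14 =8 / 9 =0.89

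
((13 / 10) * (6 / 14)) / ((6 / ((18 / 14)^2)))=1053 / 6860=0.15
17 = 17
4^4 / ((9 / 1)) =256 / 9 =28.44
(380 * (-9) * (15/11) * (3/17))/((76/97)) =-196425/187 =-1050.40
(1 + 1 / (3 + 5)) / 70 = 9 / 560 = 0.02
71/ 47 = 1.51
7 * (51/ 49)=51/ 7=7.29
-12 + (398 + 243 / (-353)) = 136015 / 353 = 385.31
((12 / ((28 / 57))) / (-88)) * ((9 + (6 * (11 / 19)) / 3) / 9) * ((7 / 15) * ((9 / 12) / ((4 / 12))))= -579 / 1760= -0.33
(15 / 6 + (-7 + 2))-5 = -15 / 2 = -7.50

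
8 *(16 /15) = 128 /15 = 8.53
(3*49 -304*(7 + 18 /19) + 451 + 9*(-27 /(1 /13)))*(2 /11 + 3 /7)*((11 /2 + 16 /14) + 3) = -4511295 /154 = -29294.12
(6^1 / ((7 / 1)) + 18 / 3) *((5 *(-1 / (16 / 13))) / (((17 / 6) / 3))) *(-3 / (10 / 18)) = 159.28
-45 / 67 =-0.67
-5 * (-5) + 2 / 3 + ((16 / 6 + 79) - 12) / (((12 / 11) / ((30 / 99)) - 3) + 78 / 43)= 84898 / 1557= 54.53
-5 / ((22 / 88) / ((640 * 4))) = -51200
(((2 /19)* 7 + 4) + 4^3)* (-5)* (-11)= 71830 /19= 3780.53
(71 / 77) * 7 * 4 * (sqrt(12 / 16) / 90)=71 * sqrt(3) / 495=0.25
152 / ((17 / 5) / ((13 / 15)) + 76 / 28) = 3458 / 151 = 22.90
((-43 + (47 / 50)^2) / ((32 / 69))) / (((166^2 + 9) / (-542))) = 1968836409 / 1102600000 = 1.79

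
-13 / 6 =-2.17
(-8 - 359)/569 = -367/569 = -0.64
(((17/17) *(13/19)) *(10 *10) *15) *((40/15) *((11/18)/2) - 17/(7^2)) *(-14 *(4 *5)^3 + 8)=-53777277.96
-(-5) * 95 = 475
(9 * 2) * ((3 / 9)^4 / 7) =2 / 63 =0.03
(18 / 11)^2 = 324 / 121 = 2.68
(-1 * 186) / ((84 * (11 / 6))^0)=-186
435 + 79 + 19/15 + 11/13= 100642/195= 516.11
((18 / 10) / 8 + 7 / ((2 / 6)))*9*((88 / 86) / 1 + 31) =10521657 / 1720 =6117.24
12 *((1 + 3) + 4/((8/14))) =132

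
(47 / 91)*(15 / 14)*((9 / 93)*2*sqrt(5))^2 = 63450 / 612157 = 0.10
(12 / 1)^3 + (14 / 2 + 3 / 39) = 22556 / 13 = 1735.08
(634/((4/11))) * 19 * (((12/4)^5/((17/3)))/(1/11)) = 531282807/34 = 15625964.91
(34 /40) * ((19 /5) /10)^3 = 116603 /2500000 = 0.05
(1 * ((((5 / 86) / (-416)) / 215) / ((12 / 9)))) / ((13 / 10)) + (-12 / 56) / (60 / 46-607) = 1378453341 / 3900442838656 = 0.00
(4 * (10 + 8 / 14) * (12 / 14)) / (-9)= -592 / 147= -4.03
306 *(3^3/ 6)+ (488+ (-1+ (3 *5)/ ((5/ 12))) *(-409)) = -12450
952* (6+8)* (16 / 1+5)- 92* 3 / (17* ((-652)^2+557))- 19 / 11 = 322877643833 / 1153603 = 279886.27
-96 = -96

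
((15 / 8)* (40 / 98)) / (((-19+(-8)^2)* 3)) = 5 / 882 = 0.01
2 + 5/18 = 41/18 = 2.28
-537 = -537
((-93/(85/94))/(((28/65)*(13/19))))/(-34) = 83049/8092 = 10.26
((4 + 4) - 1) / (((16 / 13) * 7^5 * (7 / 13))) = 169 / 268912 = 0.00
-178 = -178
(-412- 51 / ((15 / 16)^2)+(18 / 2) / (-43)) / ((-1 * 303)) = 1516511 / 977175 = 1.55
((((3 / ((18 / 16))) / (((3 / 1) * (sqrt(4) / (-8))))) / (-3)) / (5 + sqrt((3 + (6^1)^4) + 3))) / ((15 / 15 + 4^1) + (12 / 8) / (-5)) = -1600 / 1620513 + 320 * sqrt(1302) / 1620513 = 0.01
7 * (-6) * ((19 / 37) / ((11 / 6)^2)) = -6.42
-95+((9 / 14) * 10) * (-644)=-4235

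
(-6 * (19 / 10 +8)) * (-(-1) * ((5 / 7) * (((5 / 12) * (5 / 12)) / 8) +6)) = -1600797 / 4480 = -357.32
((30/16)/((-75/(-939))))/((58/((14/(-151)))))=-6573/175160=-0.04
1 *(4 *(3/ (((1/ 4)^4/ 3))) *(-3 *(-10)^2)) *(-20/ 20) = 2764800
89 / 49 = 1.82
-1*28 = -28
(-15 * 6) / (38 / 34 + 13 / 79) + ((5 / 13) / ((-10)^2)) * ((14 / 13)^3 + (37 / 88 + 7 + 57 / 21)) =-202400862805 / 2885346464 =-70.15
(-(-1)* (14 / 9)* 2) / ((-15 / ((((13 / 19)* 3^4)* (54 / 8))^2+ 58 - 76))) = -628613839 / 21660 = -29021.88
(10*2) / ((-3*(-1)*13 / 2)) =40 / 39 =1.03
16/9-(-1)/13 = 217/117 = 1.85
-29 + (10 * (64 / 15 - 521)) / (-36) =6185 / 54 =114.54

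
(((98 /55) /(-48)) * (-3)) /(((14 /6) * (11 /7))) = 147 /4840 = 0.03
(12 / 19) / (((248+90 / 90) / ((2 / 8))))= 1 / 1577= 0.00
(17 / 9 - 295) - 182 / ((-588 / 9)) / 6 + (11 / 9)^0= -73495 / 252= -291.65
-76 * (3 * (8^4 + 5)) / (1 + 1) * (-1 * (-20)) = -9350280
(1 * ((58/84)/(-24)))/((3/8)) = -29/378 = -0.08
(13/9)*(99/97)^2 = 14157/9409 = 1.50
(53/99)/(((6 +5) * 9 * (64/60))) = 265/52272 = 0.01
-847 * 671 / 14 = -81191 / 2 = -40595.50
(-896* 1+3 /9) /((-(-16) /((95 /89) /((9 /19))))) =-4850035 /38448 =-126.15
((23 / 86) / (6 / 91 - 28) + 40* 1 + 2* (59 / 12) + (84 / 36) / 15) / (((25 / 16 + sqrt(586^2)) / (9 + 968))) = 1921460073172 / 23120678385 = 83.11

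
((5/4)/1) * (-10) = -25/2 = -12.50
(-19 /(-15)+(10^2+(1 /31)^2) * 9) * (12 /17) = 51967576 /81685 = 636.19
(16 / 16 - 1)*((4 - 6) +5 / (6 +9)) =0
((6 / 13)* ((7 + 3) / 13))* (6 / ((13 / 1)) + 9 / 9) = 1140 / 2197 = 0.52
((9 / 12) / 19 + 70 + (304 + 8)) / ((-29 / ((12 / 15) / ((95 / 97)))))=-10.76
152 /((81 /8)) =1216 /81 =15.01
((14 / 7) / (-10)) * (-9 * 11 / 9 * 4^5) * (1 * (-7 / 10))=-39424 / 25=-1576.96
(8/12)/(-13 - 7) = -0.03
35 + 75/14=40.36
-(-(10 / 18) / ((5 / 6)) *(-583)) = -1166 / 3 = -388.67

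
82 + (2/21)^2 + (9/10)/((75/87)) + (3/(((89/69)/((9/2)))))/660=35864096041/431739000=83.07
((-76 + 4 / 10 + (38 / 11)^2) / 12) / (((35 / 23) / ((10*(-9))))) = 1328871 / 4235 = 313.78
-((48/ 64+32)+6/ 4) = -34.25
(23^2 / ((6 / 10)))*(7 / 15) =3703 / 9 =411.44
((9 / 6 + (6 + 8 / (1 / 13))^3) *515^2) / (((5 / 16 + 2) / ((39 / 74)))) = 110140640325300 / 1369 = 80453353049.89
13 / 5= 2.60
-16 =-16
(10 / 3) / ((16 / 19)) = 95 / 24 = 3.96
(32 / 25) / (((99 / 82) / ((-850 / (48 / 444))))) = -825248 / 99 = -8335.84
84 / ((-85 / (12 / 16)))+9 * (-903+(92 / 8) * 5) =-1293741 / 170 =-7610.24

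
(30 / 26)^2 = 225 / 169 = 1.33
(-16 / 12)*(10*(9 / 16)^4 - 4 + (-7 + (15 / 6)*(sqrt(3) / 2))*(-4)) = -273079 / 8192 + 20*sqrt(3) / 3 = -21.79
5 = 5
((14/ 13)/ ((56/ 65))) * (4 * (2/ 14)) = 5/ 7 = 0.71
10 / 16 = 5 / 8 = 0.62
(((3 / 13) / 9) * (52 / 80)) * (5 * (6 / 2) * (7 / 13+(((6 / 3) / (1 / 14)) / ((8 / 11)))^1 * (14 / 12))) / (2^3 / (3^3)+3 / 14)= 22.26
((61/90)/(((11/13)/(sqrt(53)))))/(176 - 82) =793*sqrt(53)/93060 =0.06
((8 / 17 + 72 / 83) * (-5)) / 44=-2360 / 15521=-0.15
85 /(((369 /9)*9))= 85 /369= 0.23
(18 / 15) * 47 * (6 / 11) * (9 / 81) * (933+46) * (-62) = -1037384 / 5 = -207476.80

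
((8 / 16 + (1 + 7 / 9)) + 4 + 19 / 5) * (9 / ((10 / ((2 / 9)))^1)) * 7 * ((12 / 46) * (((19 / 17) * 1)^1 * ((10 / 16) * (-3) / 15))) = -120631 / 234600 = -0.51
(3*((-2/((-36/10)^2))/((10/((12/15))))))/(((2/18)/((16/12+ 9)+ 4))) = -43/9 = -4.78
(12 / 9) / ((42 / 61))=122 / 63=1.94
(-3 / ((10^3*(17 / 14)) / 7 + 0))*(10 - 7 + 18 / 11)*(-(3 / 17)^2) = 0.00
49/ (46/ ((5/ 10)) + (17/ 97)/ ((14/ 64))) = 33271/ 63012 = 0.53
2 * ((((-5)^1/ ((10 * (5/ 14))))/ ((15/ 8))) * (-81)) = 3024/ 25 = 120.96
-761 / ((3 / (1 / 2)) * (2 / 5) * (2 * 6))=-3805 / 144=-26.42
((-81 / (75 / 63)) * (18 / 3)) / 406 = -1.01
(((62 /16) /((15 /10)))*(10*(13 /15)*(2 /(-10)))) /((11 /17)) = -6851 /990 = -6.92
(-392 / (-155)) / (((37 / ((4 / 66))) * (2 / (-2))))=-784 / 189255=-0.00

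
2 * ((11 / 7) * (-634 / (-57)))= 13948 / 399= 34.96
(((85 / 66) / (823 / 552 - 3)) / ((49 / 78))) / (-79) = 0.02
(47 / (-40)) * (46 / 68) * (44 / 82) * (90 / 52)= -107019 / 144976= -0.74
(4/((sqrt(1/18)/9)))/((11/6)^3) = 23328*sqrt(2)/1331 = 24.79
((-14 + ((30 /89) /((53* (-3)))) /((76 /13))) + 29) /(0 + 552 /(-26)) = -34952125 /49471896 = -0.71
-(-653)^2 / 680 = -426409 / 680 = -627.07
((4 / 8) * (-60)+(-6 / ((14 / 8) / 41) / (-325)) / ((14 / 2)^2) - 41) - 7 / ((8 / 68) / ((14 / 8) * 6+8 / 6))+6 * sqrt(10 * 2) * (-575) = -6900 * sqrt(5) - 1036817167 / 1337700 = -16203.94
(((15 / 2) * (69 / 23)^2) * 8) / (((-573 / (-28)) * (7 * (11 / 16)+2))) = 80640 / 20819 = 3.87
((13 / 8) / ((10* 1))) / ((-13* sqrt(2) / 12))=-3* sqrt(2) / 40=-0.11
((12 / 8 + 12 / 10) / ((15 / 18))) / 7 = 81 / 175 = 0.46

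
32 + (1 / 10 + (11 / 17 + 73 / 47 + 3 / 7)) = 34.73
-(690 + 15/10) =-1383/2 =-691.50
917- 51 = 866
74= 74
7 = 7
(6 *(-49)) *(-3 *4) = 3528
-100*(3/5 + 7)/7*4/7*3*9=-82080/49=-1675.10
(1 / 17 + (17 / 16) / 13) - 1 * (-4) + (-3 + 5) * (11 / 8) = 24365 / 3536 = 6.89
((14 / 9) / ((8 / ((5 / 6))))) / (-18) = -35 / 3888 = -0.01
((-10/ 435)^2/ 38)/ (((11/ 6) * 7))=4/ 3691149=0.00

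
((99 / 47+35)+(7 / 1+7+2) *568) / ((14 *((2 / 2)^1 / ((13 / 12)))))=232310 / 329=706.11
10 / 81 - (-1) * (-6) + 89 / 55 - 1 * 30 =-34.26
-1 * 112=-112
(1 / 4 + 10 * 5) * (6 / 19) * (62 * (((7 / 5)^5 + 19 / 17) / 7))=6450842142 / 7065625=912.99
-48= -48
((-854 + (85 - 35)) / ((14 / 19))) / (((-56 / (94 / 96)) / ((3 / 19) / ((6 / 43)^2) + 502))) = 52320635 / 5376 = 9732.26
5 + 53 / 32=213 / 32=6.66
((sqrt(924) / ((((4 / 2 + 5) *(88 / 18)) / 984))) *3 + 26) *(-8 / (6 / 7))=-24715.31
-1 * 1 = -1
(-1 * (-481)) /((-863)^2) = 481 /744769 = 0.00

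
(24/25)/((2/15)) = 36/5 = 7.20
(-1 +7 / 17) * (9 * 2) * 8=-1440 / 17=-84.71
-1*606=-606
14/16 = 7/8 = 0.88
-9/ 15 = -3/ 5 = -0.60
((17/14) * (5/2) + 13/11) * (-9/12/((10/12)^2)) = -4.55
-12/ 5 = -2.40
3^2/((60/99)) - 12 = 57/20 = 2.85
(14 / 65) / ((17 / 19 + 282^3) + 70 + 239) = 133 / 13848103100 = 0.00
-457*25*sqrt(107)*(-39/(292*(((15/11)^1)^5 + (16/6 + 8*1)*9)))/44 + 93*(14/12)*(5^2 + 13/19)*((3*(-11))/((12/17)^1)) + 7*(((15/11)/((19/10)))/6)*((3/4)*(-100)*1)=-27241634/209 + 2174554525*sqrt(107)/6315092176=-130339.18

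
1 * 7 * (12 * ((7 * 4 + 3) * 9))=23436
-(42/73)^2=-1764/5329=-0.33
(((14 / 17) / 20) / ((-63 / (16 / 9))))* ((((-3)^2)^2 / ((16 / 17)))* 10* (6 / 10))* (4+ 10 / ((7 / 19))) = -654 / 35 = -18.69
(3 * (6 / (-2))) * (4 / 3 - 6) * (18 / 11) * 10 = 7560 / 11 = 687.27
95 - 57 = 38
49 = 49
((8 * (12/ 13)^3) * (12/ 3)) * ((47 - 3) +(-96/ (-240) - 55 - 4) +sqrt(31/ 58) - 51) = -1632.68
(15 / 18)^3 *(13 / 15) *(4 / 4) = 325 / 648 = 0.50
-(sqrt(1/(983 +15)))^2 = -1/998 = -0.00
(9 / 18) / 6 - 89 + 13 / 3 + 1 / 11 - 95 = -23693 / 132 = -179.49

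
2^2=4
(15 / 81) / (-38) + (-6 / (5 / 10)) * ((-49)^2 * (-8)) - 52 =236435539 / 1026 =230444.00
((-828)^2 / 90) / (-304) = -4761 / 190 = -25.06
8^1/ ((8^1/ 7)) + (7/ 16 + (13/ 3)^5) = 5969605/ 3888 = 1535.39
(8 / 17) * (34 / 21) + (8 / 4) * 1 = 58 / 21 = 2.76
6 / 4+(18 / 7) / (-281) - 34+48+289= 1197867 / 3934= 304.49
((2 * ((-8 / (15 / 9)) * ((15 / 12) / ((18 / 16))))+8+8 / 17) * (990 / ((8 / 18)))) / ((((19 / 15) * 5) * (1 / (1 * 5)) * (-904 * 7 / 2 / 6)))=267300 / 36499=7.32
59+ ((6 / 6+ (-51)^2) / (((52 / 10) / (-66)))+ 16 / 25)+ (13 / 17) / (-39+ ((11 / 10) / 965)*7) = -32965.76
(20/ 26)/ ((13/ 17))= 170/ 169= 1.01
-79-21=-100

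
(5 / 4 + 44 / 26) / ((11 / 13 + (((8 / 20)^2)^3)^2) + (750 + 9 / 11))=45654296875 / 11663194704768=0.00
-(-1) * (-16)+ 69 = 53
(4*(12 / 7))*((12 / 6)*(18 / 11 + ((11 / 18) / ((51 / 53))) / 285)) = 22.47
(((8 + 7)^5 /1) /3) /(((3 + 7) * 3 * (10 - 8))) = 16875 /4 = 4218.75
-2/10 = -1/5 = -0.20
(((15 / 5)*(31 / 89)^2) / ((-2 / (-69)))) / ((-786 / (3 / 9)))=-22103 / 4150604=-0.01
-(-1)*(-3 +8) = 5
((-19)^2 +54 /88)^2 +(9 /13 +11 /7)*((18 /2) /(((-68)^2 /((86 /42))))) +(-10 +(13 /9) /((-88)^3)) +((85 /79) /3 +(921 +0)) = 11745211017203070089 /89197953901056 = 131675.79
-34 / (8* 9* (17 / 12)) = -0.33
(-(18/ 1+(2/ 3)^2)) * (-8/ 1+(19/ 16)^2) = 140021/ 1152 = 121.55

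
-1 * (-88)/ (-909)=-88/ 909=-0.10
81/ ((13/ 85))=6885/ 13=529.62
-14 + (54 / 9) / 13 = -13.54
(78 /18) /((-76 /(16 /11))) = -0.08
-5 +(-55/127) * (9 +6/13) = -15020/1651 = -9.10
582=582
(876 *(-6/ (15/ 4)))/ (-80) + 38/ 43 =19784/ 1075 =18.40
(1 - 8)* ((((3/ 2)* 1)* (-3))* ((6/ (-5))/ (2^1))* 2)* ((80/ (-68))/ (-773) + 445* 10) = -2210448366/ 13141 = -168210.06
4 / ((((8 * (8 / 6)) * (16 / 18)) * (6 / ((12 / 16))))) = 27 / 512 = 0.05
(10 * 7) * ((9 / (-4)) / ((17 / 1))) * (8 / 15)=-84 / 17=-4.94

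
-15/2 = -7.50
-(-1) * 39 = 39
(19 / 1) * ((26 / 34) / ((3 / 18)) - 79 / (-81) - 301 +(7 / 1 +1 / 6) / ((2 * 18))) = -5609.51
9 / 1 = 9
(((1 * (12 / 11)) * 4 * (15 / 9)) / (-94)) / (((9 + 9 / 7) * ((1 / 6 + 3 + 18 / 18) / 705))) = -14 / 11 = -1.27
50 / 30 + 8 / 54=49 / 27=1.81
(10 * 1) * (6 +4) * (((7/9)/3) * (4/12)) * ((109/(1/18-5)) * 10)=-1526000/801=-1905.12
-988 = -988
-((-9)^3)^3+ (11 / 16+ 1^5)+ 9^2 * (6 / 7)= 43391102733 / 112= 387420560.12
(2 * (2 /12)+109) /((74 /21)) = 1148 /37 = 31.03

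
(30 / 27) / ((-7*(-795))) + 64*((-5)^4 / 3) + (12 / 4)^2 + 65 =134301260 / 10017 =13407.33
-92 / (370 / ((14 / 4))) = -161 / 185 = -0.87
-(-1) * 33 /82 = 33 /82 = 0.40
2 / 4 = 1 / 2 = 0.50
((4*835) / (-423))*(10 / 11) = -33400 / 4653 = -7.18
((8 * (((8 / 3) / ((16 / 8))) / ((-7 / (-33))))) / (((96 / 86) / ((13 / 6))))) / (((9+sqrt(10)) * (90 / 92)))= 282854 / 22365 - 282854 * sqrt(10) / 201285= 8.20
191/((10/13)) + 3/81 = 67051/270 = 248.34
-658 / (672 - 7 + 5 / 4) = -2632 / 2665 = -0.99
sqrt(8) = 2 * sqrt(2) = 2.83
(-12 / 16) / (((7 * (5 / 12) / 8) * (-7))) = 0.29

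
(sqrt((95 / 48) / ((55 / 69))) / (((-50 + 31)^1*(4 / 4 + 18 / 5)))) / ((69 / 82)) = -205*sqrt(4807) / 663366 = -0.02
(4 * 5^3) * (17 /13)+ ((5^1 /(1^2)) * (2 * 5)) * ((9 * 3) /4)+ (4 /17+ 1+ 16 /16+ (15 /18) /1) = 659297 /663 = 994.41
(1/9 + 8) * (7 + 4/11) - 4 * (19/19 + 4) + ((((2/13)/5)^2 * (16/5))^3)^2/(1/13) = 2987572068001438896783384721/75202042901638031005859375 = 39.73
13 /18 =0.72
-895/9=-99.44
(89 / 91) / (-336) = -89 / 30576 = -0.00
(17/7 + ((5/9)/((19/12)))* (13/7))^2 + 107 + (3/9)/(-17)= 315211049/2706417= 116.47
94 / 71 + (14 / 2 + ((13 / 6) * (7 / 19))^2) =8268587 / 922716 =8.96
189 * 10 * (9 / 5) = 3402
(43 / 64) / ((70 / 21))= 129 / 640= 0.20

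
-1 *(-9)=9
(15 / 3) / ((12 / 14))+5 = 65 / 6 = 10.83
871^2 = 758641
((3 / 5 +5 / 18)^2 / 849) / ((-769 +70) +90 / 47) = -293327 / 225307874700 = -0.00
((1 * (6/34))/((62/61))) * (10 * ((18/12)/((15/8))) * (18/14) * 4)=26352/3689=7.14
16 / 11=1.45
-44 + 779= 735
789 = 789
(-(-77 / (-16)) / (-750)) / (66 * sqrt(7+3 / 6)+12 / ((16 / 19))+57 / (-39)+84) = -5038033 / 189025773000+143143 * sqrt(30) / 15752147750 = 0.00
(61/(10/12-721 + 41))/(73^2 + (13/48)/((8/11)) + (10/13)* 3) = -1827072/108459169025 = -0.00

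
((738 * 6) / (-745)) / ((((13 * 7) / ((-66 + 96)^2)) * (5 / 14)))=-318816 / 1937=-164.59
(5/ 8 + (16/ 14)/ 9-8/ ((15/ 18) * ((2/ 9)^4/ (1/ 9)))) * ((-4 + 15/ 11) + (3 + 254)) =-1539393847/ 13860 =-111067.38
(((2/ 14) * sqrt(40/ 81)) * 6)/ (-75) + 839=839 - 4 * sqrt(10)/ 1575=838.99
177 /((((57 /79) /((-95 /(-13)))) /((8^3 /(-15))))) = -2386432 /39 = -61190.56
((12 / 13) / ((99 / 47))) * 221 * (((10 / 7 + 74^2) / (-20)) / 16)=-15317629 / 9240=-1657.75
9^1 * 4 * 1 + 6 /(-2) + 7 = 40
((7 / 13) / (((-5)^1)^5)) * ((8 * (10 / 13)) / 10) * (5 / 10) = -28 / 528125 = -0.00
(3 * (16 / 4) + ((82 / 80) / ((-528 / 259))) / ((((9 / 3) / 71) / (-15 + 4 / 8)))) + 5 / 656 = 958831201 / 5195520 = 184.55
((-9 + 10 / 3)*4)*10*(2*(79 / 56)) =-13430 / 21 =-639.52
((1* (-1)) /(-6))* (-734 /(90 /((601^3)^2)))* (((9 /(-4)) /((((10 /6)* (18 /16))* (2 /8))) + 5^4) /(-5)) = 7945310787609940737.67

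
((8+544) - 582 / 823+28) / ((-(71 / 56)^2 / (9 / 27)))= -1495113088 / 12446229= -120.13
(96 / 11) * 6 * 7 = 4032 / 11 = 366.55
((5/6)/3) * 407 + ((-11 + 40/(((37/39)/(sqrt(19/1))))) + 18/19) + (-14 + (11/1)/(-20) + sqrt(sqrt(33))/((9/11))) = 275.16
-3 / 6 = -0.50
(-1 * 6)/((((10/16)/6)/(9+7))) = -4608/5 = -921.60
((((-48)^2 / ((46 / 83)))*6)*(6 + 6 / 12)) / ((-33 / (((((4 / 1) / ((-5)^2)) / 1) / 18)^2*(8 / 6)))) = -2209792 / 4269375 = -0.52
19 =19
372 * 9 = 3348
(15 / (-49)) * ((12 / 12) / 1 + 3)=-60 / 49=-1.22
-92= -92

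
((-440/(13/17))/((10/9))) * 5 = -33660/13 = -2589.23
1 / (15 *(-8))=-1 / 120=-0.01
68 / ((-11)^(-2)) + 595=8823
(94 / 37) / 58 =47 / 1073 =0.04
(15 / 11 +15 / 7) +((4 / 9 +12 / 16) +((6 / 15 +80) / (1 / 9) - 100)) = 8708251 / 13860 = 628.30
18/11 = 1.64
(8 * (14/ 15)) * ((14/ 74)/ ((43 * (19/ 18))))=4704/ 151145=0.03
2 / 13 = 0.15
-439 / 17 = -25.82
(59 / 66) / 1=59 / 66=0.89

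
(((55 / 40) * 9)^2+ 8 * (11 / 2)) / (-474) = -12617 / 30336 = -0.42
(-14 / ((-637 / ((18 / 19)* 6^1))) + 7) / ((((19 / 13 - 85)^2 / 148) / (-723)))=-1428030799 / 13071639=-109.25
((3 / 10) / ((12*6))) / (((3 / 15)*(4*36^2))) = 1 / 248832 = 0.00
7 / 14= 1 / 2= 0.50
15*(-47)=-705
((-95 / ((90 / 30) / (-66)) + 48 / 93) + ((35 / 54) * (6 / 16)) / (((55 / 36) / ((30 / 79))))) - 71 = 2019.58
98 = 98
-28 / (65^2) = -28 / 4225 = -0.01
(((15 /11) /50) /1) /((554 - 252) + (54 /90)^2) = 15 /166298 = 0.00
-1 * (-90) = 90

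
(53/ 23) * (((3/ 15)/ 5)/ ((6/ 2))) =53/ 1725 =0.03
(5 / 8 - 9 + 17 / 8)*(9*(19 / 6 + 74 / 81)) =-229.51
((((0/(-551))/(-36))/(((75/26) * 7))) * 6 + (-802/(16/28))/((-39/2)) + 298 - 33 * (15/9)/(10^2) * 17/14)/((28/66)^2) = 1463916201/713440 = 2051.91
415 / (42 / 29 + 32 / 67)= 806345 / 3742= 215.49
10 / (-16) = -5 / 8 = -0.62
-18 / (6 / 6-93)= 9 / 46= 0.20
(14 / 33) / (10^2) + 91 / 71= 150647 / 117150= 1.29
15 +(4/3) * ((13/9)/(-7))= 14.72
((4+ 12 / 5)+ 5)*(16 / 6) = 30.40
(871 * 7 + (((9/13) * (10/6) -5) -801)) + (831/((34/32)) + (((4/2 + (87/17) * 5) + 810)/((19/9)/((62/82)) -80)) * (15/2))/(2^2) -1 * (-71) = 16224994849/2929576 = 5538.34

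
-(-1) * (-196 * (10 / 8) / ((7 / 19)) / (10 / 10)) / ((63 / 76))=-7220 / 9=-802.22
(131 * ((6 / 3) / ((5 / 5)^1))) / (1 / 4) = 1048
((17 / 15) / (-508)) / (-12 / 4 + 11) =-17 / 60960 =-0.00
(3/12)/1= 0.25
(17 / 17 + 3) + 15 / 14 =71 / 14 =5.07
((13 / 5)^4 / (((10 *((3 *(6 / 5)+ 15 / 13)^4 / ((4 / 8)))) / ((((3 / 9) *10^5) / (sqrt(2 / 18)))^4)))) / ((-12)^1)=-1019663401250000000000000000 / 27349864083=-37282210915402595.57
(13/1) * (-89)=-1157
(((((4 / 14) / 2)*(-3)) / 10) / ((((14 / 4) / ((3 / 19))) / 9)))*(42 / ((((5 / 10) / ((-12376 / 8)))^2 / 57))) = -1993884984 / 5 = -398776996.80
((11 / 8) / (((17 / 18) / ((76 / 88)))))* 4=171 / 34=5.03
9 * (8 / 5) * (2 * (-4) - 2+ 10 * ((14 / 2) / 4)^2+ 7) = 1989 / 5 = 397.80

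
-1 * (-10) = 10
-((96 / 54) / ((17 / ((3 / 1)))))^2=-256 / 2601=-0.10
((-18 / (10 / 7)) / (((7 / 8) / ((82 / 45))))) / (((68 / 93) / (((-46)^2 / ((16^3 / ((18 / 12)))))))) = -6051231 / 217600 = -27.81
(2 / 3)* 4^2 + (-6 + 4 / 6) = 16 / 3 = 5.33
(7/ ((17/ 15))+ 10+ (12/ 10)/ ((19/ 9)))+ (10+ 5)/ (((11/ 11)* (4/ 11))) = 374647/ 6460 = 57.99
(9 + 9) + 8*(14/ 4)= 46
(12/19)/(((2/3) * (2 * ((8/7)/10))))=315/76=4.14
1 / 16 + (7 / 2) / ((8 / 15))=53 / 8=6.62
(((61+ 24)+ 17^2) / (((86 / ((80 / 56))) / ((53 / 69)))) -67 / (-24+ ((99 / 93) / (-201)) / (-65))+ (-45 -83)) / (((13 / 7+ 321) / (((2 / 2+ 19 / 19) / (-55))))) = 8104619683483 / 597473021496450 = 0.01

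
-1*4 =-4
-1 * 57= -57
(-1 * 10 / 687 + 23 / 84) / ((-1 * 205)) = -4987 / 3943380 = -0.00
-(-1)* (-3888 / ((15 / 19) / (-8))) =196992 / 5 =39398.40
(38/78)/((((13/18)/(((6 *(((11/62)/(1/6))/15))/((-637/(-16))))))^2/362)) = 0.04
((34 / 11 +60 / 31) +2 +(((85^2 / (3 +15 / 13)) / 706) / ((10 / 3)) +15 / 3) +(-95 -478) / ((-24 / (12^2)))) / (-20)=-29907287629 / 173337120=-172.54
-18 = -18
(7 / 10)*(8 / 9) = 28 / 45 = 0.62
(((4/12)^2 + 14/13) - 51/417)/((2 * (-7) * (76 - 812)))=619/5984784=0.00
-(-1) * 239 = 239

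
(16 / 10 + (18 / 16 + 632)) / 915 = 8463 / 12200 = 0.69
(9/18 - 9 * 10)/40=-179/80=-2.24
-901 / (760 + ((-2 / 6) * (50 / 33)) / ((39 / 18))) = -386529 / 325940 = -1.19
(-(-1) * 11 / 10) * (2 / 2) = 11 / 10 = 1.10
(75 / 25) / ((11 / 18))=4.91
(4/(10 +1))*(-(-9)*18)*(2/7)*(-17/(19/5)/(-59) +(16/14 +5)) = 63242208/604219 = 104.67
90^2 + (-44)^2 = 10036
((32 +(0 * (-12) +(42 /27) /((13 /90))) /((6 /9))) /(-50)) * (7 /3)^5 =-5260591 /78975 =-66.61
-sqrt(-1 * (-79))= -sqrt(79)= -8.89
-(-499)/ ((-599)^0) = 499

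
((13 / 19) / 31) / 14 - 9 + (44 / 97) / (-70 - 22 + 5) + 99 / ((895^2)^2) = -402017032480337602969 / 44650513581046196250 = -9.00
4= 4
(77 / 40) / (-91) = -11 / 520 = -0.02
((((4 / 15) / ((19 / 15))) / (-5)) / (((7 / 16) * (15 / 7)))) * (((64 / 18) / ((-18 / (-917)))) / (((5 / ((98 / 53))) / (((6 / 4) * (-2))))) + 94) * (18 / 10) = 48978304 / 5664375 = 8.65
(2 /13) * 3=0.46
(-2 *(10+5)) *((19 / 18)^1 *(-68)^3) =9957013.33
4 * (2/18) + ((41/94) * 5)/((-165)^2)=0.44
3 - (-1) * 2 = 5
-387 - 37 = -424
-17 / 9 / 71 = -17 / 639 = -0.03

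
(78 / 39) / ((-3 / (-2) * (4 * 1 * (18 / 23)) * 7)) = 23 / 378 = 0.06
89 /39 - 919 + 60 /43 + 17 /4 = -6111475 /6708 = -911.07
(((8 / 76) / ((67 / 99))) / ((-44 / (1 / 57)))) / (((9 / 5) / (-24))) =20 / 24187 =0.00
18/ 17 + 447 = 7617/ 17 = 448.06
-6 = -6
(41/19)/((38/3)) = 123/722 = 0.17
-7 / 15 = -0.47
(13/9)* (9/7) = 13/7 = 1.86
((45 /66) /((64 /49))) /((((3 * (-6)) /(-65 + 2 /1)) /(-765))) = -3935925 /2816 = -1397.70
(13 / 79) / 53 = 13 / 4187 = 0.00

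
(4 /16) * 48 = 12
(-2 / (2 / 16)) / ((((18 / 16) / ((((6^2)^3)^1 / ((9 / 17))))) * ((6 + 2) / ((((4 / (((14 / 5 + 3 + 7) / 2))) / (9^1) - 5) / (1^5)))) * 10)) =77248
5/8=0.62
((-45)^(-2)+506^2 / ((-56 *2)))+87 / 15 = -129289337 / 56700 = -2280.24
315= 315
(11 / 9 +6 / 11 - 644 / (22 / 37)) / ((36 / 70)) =-3746785 / 1782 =-2102.57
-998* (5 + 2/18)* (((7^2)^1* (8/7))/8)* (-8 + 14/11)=23780344/99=240205.49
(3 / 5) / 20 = 3 / 100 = 0.03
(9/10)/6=3/20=0.15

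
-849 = -849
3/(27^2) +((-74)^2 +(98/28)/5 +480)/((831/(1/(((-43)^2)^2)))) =0.00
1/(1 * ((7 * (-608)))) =-1/4256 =-0.00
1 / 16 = 0.06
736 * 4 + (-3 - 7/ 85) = 249978/ 85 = 2940.92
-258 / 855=-86 / 285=-0.30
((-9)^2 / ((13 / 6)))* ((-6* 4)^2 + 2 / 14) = 1960038 / 91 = 21538.88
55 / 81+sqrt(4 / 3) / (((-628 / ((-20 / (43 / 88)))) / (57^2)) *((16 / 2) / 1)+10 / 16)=55 / 81+953040 *sqrt(3) / 947483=2.42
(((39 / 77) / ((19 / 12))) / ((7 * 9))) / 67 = 52 / 686147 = 0.00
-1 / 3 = -0.33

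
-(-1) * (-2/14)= -1/7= -0.14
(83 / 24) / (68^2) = 0.00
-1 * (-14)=14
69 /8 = 8.62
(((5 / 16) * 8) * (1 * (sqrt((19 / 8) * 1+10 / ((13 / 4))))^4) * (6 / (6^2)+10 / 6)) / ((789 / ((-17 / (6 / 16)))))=-7.83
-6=-6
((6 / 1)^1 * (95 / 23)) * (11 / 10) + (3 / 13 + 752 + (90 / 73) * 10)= 791.82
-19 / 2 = -9.50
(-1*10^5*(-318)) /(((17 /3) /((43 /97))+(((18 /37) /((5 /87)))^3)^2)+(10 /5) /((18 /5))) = 246682567382807812500000 /2853955922506348385221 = 86.44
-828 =-828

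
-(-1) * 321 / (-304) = -321 / 304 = -1.06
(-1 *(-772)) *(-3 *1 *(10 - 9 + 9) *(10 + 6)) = -370560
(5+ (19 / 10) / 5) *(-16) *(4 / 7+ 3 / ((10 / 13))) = -336788 / 875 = -384.90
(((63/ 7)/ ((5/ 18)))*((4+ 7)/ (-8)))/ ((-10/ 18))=8019/ 100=80.19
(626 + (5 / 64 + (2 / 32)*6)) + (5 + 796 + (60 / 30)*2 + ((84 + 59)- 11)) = 100061 / 64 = 1563.45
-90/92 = -45/46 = -0.98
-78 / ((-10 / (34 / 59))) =1326 / 295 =4.49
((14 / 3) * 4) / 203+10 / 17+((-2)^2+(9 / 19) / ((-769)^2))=77774629309 / 16617835461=4.68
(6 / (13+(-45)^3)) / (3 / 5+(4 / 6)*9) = -5 / 501116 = -0.00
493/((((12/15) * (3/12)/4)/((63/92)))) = 155295/23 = 6751.96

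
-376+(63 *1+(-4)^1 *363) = -1765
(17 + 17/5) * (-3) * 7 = -2142/5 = -428.40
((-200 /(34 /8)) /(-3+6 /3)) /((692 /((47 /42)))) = 4700 /61761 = 0.08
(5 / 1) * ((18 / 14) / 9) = 5 / 7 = 0.71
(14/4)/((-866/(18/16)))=-63/13856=-0.00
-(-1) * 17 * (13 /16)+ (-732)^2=8573405 /16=535837.81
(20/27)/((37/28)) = 560/999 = 0.56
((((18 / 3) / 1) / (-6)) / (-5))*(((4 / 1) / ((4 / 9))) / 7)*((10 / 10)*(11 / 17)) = 99 / 595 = 0.17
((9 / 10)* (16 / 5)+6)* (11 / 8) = 1221 / 100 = 12.21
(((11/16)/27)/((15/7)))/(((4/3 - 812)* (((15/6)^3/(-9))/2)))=77/4560000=0.00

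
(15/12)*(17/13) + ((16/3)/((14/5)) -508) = -550871/1092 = -504.46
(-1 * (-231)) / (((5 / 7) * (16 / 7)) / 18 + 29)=101871 / 12829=7.94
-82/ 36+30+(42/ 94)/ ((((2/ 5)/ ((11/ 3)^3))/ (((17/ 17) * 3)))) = 81604/ 423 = 192.92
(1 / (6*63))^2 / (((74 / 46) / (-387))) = -989 / 587412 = -0.00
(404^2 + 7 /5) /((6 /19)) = 5168551 /10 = 516855.10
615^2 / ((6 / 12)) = 756450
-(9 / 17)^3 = -729 / 4913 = -0.15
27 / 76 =0.36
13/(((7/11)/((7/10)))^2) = 15.73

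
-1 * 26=-26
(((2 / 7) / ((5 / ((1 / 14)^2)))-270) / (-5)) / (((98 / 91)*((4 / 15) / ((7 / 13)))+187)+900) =2778297 / 55953590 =0.05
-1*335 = -335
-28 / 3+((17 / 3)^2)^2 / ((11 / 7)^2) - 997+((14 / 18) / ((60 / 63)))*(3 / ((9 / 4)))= -28799359 / 49005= -587.68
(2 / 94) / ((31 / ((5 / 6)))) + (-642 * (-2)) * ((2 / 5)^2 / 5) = 44899537 / 1092750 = 41.09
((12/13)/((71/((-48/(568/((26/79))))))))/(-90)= 8/1991195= 0.00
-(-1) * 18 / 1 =18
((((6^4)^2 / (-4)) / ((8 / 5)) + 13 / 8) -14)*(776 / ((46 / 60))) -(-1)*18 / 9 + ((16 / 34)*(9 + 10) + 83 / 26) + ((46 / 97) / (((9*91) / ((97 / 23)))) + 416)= -170135757377345 / 640458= -265647017.26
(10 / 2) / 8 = 0.62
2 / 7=0.29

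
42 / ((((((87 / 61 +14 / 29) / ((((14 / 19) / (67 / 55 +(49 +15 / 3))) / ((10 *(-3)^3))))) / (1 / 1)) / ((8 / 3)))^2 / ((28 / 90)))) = 0.00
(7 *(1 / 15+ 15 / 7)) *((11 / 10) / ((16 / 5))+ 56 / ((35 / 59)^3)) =508895857 / 122500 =4154.25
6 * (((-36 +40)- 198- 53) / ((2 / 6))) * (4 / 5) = -17784 / 5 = -3556.80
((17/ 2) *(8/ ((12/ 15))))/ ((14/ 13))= 78.93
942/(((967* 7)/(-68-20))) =-82896/6769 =-12.25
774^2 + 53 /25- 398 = 598680.12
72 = 72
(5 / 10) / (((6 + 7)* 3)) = 1 / 78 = 0.01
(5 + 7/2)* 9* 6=459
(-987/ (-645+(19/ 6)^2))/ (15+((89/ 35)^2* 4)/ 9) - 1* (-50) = 50.09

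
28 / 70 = 2 / 5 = 0.40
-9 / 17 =-0.53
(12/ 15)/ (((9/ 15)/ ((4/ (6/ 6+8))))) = 16/ 27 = 0.59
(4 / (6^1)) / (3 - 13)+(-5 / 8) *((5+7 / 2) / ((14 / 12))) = -3881 / 840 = -4.62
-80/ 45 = -1.78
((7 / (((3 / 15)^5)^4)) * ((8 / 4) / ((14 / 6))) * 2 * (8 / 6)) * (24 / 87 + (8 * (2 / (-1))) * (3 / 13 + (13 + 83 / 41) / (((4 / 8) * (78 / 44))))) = -19431579589843750000000 / 46371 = -419045946601189320.91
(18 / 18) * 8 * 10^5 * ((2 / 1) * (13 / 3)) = 20800000 / 3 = 6933333.33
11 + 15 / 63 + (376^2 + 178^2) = 3634496 / 21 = 173071.24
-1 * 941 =-941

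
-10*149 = -1490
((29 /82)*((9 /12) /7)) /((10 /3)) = 261 /22960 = 0.01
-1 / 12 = -0.08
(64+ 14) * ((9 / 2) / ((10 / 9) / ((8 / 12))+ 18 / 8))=4212 / 47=89.62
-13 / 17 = -0.76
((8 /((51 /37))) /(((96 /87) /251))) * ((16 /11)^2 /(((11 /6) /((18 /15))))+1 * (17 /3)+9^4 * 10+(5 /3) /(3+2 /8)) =4586762105666467 /52947180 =86629016.04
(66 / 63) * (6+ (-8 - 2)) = -4.19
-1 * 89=-89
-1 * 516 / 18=-86 / 3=-28.67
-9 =-9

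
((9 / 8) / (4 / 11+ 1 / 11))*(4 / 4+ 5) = 297 / 20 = 14.85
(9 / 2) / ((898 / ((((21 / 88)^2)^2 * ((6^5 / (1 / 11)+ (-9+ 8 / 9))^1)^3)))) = 1095072682823399074151 / 107705286656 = 10167306701.68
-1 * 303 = -303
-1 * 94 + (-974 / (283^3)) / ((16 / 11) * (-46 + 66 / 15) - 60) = -7060568366707 / 75112429718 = -94.00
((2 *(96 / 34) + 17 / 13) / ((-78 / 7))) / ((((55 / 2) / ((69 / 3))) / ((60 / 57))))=-989828 / 1801371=-0.55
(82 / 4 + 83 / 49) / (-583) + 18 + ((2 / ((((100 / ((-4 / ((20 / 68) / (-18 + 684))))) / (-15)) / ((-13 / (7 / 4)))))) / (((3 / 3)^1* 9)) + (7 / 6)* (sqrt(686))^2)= -6104220931 / 4285050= -1424.54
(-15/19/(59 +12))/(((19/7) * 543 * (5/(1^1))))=-7/4639211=-0.00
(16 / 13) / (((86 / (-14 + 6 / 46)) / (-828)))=91872 / 559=164.35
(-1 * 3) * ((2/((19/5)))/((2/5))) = -75/19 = -3.95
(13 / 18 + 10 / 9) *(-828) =-1518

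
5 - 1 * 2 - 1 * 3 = 0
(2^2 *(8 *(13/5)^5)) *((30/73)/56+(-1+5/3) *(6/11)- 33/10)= -978077842664/87828125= -11136.27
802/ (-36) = -401/ 18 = -22.28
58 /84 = 29 /42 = 0.69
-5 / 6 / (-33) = 5 / 198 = 0.03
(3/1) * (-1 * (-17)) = 51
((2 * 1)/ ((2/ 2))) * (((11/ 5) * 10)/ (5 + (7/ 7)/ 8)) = 352/ 41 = 8.59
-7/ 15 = -0.47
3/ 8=0.38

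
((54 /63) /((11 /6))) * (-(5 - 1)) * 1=-144 /77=-1.87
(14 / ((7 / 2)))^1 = 4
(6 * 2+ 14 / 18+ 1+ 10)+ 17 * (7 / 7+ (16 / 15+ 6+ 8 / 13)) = 100253 / 585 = 171.37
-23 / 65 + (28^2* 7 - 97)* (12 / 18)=233587 / 65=3593.65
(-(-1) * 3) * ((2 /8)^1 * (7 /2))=21 /8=2.62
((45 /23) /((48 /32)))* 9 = 270 /23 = 11.74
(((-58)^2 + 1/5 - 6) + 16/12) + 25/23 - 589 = 956209/345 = 2771.62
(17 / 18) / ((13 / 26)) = 17 / 9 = 1.89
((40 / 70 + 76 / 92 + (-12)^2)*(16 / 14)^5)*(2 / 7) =80.99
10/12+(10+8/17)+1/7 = 8173/714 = 11.45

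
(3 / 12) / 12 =1 / 48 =0.02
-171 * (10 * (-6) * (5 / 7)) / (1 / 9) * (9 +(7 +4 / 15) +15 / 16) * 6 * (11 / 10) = 209699523 / 28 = 7489268.68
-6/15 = -2/5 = -0.40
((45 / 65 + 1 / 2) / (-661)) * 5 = -155 / 17186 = -0.01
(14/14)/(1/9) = 9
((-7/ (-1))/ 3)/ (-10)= -7/ 30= -0.23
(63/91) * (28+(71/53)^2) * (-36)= -27116532/36517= -742.57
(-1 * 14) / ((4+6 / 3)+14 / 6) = -42 / 25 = -1.68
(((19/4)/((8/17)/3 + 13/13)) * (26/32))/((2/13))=163761/7552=21.68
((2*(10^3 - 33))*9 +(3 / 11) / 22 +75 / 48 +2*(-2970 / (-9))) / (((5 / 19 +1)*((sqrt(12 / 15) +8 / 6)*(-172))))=-3322988375 / 29303296 +1993793025*sqrt(5) / 58606592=-37.33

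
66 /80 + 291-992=-28007 /40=-700.18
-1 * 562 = -562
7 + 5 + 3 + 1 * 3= 18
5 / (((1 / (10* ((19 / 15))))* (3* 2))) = 95 / 9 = 10.56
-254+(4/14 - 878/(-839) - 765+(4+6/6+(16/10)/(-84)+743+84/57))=-64133791/239115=-268.21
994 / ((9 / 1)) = 994 / 9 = 110.44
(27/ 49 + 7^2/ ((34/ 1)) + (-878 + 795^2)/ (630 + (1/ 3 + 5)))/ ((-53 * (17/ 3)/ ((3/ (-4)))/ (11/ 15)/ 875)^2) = 33614353575000/ 13151988001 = 2555.84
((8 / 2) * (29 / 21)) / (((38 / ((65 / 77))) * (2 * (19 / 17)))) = 32045 / 583737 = 0.05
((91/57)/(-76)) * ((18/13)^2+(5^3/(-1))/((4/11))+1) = 537607/75088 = 7.16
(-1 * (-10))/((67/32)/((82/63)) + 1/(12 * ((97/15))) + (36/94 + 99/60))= 598140800/218589247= 2.74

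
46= 46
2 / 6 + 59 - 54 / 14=1165 / 21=55.48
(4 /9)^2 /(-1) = -16 /81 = -0.20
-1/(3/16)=-16/3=-5.33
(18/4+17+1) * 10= 225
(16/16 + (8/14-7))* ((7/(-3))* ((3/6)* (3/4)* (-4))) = -19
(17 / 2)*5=85 / 2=42.50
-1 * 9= -9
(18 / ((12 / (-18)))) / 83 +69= 68.67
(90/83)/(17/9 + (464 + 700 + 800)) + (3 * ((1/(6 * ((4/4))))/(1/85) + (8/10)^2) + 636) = 49960525399/73425950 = 680.42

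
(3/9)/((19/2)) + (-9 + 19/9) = -1172/171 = -6.85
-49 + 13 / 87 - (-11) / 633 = -896431 / 18357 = -48.83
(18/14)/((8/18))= 81/28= 2.89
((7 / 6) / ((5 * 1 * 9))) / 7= 1 / 270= 0.00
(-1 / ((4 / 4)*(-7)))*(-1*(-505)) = 505 / 7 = 72.14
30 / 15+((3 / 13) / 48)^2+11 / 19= 2119955 / 822016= 2.58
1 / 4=0.25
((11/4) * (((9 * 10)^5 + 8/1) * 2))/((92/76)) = 617062050836/23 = 26828784818.96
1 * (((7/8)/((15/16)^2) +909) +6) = 206099/225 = 916.00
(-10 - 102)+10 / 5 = -110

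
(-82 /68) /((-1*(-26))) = -41 /884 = -0.05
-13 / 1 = -13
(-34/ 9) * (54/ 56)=-51/ 14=-3.64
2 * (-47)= -94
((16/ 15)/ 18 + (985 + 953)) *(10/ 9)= 2153.40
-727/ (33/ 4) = -2908/ 33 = -88.12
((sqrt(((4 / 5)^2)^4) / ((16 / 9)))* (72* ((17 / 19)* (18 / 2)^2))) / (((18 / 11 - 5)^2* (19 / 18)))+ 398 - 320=55187419758 / 308880625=178.67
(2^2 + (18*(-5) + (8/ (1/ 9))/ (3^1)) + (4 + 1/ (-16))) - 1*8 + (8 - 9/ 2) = -1001/ 16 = -62.56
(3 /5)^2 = 9 /25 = 0.36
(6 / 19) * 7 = 42 / 19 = 2.21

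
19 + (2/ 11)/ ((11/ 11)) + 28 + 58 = 1157/ 11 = 105.18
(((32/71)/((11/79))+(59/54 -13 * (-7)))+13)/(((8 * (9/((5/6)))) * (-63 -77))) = -4568687/510136704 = -0.01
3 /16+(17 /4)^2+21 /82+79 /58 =94493 /4756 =19.87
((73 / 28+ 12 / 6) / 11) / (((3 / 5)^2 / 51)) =18275 / 308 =59.33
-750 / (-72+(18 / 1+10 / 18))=14.03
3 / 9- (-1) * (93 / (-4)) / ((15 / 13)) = -1189 / 60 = -19.82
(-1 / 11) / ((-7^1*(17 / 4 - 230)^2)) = 16 / 62786493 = 0.00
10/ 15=0.67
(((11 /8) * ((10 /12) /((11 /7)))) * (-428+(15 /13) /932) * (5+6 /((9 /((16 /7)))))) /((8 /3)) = -3552158605 /4652544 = -763.49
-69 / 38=-1.82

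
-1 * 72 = -72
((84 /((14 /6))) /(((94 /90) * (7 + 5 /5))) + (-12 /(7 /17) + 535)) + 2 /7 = 335877 /658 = 510.45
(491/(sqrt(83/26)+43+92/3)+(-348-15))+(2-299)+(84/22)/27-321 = -122399878553/125642781-4419 * sqrt(2158)/1269119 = -974.35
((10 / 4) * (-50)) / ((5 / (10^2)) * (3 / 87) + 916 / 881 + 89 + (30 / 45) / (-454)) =-43497172500 / 31331877481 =-1.39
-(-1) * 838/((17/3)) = 2514/17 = 147.88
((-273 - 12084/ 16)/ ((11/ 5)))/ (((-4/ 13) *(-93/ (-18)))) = 802035/ 2728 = 294.00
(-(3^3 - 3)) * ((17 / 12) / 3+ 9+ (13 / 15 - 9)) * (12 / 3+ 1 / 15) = -29402 / 225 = -130.68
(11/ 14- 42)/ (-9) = 577/ 126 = 4.58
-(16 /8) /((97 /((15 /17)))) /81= -10 /44523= -0.00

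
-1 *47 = -47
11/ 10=1.10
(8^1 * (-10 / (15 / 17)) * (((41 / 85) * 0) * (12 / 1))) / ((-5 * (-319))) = 0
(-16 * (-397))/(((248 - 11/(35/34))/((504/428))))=14006160/444371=31.52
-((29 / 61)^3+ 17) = -17.11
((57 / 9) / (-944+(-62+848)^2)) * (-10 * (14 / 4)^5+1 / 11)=-5854337 / 108565952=-0.05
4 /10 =2 /5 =0.40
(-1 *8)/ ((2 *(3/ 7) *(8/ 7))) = -49/ 6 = -8.17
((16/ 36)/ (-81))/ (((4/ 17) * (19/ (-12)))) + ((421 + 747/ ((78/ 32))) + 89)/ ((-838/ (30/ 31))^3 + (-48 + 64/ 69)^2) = 1024699503006640234/ 69580022882412300921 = 0.01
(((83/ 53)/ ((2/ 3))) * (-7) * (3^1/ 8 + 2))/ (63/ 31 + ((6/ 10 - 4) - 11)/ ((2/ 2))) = 1711045/ 541872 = 3.16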